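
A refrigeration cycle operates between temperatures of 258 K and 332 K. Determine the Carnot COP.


dT = 332 - 258 = 74 K
COP_carnot = T_cold / dT = 258 / 74
COP_carnot = 3.486

3.486


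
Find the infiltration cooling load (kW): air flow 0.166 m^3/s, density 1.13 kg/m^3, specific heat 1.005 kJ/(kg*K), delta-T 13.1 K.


Q = V_dot * rho * cp * dT
Q = 0.166 * 1.13 * 1.005 * 13.1
Q = 2.47 kW

2.47


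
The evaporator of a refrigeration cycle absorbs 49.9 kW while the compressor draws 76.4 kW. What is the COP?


COP = Q_evap / W
COP = 49.9 / 76.4
COP = 0.653

0.653


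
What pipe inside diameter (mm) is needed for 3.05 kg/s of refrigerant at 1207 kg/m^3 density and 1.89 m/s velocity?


A = m_dot / (rho * v) = 3.05 / (1207 * 1.89) = 0.001336998023 m^2
d = sqrt(4*A/pi) * 1000
d = 41.3 mm

41.3


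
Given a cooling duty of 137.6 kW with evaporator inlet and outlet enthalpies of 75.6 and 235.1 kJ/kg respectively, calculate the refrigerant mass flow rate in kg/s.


dh = 235.1 - 75.6 = 159.5 kJ/kg
m_dot = Q / dh = 137.6 / 159.5 = 0.8627 kg/s

0.8627


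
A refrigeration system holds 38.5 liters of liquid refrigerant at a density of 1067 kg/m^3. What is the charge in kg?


Charge = V * rho / 1000
Charge = 38.5 * 1067 / 1000
Charge = 41.08 kg

41.08


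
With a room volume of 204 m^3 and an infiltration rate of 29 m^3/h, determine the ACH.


ACH = flow / volume
ACH = 29 / 204
ACH = 0.142

0.142


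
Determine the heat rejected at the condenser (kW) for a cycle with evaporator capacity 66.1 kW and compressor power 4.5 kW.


Q_cond = Q_evap + W
Q_cond = 66.1 + 4.5
Q_cond = 70.6 kW

70.6


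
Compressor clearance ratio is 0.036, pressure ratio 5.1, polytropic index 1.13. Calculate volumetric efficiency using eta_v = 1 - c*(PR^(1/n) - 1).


PR^(1/n) = 5.1^(1/1.13) = 4.22832438
eta_v = 1 - 0.036 * (4.22832438 - 1)
eta_v = 0.8838

0.8838


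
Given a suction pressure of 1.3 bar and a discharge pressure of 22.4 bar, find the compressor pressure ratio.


PR = P_high / P_low
PR = 22.4 / 1.3
PR = 17.231

17.231


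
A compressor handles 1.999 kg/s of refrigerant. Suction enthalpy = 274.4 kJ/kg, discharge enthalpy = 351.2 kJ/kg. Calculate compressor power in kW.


dh = 351.2 - 274.4 = 76.8 kJ/kg
W = m_dot * dh = 1.999 * 76.8 = 153.52 kW

153.52


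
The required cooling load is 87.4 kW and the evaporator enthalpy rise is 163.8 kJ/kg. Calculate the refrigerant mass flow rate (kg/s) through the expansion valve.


m_dot = Q / dh
m_dot = 87.4 / 163.8
m_dot = 0.5336 kg/s

0.5336


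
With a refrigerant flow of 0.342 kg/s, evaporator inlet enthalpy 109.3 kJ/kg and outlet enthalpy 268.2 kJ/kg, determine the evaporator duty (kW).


dh = 268.2 - 109.3 = 158.9 kJ/kg
Q_evap = m_dot * dh = 0.342 * 158.9
Q_evap = 54.34 kW

54.34


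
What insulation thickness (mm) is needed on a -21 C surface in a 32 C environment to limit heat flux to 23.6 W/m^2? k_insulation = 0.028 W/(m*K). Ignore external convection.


dT = 32 - (-21) = 53 K
thickness = k * dT / q_max * 1000
thickness = 0.028 * 53 / 23.6 * 1000
thickness = 62.9 mm

62.9


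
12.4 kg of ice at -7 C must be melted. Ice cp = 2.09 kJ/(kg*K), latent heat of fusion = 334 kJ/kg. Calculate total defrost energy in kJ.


Sensible heat = cp * dT = 2.09 * 7 = 14.63 kJ/kg
Total per kg = 14.63 + 334 = 348.63 kJ/kg
Q = m * total = 12.4 * 348.63
Q = 4323.0 kJ

4323.0


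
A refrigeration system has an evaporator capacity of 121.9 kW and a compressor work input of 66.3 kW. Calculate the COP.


COP = Q_evap / W
COP = 121.9 / 66.3
COP = 1.839

1.839


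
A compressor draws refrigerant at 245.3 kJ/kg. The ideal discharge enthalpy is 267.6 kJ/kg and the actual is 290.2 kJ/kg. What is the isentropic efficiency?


dh_ideal = 267.6 - 245.3 = 22.3 kJ/kg
dh_actual = 290.2 - 245.3 = 44.9 kJ/kg
eta_s = dh_ideal / dh_actual = 22.3 / 44.9
eta_s = 0.4967

0.4967


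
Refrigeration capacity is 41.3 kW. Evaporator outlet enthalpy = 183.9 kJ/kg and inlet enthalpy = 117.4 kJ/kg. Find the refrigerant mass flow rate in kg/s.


dh = 183.9 - 117.4 = 66.5 kJ/kg
m_dot = Q / dh = 41.3 / 66.5 = 0.6211 kg/s

0.6211


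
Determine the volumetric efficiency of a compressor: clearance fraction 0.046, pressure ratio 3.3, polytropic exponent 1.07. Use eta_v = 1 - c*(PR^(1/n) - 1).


PR^(1/n) = 3.3^(1/1.07) = 3.05205578
eta_v = 1 - 0.046 * (3.05205578 - 1)
eta_v = 0.9056

0.9056


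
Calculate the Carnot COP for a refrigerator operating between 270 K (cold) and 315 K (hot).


dT = 315 - 270 = 45 K
COP_carnot = T_cold / dT = 270 / 45
COP_carnot = 6.0

6.0


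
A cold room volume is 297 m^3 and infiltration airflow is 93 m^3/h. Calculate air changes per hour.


ACH = flow / volume
ACH = 93 / 297
ACH = 0.313

0.313


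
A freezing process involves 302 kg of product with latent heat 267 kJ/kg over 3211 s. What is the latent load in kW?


Q_lat = m * h_fg / t
Q_lat = 302 * 267 / 3211
Q_lat = 25.11 kW

25.11


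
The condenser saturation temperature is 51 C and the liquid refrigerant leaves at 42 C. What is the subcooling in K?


Subcooling = T_cond - T_liquid
Subcooling = 51 - 42
Subcooling = 9 K

9


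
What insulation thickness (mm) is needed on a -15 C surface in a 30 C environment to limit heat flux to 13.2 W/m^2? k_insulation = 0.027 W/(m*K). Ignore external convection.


dT = 30 - (-15) = 45 K
thickness = k * dT / q_max * 1000
thickness = 0.027 * 45 / 13.2 * 1000
thickness = 92.0 mm

92.0


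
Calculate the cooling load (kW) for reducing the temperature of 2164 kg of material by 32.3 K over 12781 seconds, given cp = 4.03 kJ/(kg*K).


Q = m * cp * dT / t
Q = 2164 * 4.03 * 32.3 / 12781
Q = 22.039 kW

22.039


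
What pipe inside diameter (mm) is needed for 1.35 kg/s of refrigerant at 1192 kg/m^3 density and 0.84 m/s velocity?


A = m_dot / (rho * v) = 1.35 / (1192 * 0.84) = 0.001348274209 m^2
d = sqrt(4*A/pi) * 1000
d = 41.4 mm

41.4


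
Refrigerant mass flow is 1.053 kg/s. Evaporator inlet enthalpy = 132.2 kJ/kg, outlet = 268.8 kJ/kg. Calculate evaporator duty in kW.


dh = 268.8 - 132.2 = 136.6 kJ/kg
Q_evap = m_dot * dh = 1.053 * 136.6
Q_evap = 143.84 kW

143.84


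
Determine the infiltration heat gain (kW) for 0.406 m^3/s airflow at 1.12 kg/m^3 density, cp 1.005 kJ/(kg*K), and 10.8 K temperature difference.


Q = V_dot * rho * cp * dT
Q = 0.406 * 1.12 * 1.005 * 10.8
Q = 4.936 kW

4.936


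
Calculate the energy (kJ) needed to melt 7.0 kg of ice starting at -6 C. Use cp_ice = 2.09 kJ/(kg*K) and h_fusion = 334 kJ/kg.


Sensible heat = cp * dT = 2.09 * 6 = 12.54 kJ/kg
Total per kg = 12.54 + 334 = 346.54 kJ/kg
Q = m * total = 7.0 * 346.54
Q = 2425.8 kJ

2425.8


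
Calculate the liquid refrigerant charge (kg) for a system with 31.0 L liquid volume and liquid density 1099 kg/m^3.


Charge = V * rho / 1000
Charge = 31.0 * 1099 / 1000
Charge = 34.07 kg

34.07


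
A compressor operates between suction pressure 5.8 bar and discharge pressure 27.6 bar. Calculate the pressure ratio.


PR = P_high / P_low
PR = 27.6 / 5.8
PR = 4.759

4.759


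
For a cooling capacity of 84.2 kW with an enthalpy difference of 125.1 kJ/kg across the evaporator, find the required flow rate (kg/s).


m_dot = Q / dh
m_dot = 84.2 / 125.1
m_dot = 0.6731 kg/s

0.6731


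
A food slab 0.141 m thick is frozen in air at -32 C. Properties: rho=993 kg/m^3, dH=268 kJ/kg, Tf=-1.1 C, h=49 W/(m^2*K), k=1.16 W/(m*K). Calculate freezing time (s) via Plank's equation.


dT = -1.1 - (-32) = 30.9 K
term1 = a/(2h) = 0.141/(2*49) = 0.00143877551
term2 = a^2/(8k) = 0.141^2/(8*1.16) = 0.002142349138
t = rho*dH*1000/dT * (term1 + term2)
t = 993*268*1000/30.9 * (0.00143877551 + 0.002142349138)
t = 30842 s

30842


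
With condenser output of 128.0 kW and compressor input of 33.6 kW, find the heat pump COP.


COP_hp = Q_cond / W
COP_hp = 128.0 / 33.6
COP_hp = 3.81

3.81


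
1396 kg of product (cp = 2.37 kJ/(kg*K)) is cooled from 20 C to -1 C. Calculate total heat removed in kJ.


dT = 20 - (-1) = 21 K
Q = m * cp * dT = 1396 * 2.37 * 21
Q = 69479 kJ

69479


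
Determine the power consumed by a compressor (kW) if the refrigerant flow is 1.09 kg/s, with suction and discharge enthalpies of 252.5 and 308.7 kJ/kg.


dh = 308.7 - 252.5 = 56.2 kJ/kg
W = m_dot * dh = 1.09 * 56.2 = 61.26 kW

61.26


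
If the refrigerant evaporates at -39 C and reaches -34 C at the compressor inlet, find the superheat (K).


Superheat = T_suction - T_evap
Superheat = -34 - (-39)
Superheat = 5 K

5


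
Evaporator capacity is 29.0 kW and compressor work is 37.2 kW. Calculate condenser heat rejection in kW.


Q_cond = Q_evap + W
Q_cond = 29.0 + 37.2
Q_cond = 66.2 kW

66.2


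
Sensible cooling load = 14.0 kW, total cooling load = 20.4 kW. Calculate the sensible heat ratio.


SHR = Q_sensible / Q_total
SHR = 14.0 / 20.4
SHR = 0.686

0.686


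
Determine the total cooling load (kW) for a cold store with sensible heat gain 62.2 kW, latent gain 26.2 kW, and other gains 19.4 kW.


Q_total = Q_s + Q_l + Q_misc
Q_total = 62.2 + 26.2 + 19.4
Q_total = 107.8 kW

107.8


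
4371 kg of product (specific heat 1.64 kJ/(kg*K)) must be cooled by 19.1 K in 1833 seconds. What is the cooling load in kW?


Q = m * cp * dT / t
Q = 4371 * 1.64 * 19.1 / 1833
Q = 74.696 kW

74.696


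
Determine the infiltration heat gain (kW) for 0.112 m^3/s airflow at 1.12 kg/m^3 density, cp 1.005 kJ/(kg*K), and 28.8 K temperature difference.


Q = V_dot * rho * cp * dT
Q = 0.112 * 1.12 * 1.005 * 28.8
Q = 3.631 kW

3.631


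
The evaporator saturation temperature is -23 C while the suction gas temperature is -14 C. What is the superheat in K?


Superheat = T_suction - T_evap
Superheat = -14 - (-23)
Superheat = 9 K

9


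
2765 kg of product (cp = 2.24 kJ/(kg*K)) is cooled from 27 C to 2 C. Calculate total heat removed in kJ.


dT = 27 - (2) = 25 K
Q = m * cp * dT = 2765 * 2.24 * 25
Q = 154840 kJ

154840


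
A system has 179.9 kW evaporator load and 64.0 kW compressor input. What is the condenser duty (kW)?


Q_cond = Q_evap + W
Q_cond = 179.9 + 64.0
Q_cond = 243.9 kW

243.9


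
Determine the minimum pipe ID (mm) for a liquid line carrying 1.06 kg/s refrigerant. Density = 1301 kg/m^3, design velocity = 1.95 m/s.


A = m_dot / (rho * v) = 1.06 / (1301 * 1.95) = 0.0004178245531 m^2
d = sqrt(4*A/pi) * 1000
d = 23.1 mm

23.1


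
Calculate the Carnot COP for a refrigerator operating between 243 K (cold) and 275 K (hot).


dT = 275 - 243 = 32 K
COP_carnot = T_cold / dT = 243 / 32
COP_carnot = 7.594

7.594


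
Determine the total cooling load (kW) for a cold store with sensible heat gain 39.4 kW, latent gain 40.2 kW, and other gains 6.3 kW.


Q_total = Q_s + Q_l + Q_misc
Q_total = 39.4 + 40.2 + 6.3
Q_total = 85.9 kW

85.9


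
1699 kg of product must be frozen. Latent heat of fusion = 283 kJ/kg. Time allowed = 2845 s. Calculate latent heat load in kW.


Q_lat = m * h_fg / t
Q_lat = 1699 * 283 / 2845
Q_lat = 169.0 kW

169.0


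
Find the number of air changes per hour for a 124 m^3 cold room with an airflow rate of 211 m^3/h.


ACH = flow / volume
ACH = 211 / 124
ACH = 1.702

1.702


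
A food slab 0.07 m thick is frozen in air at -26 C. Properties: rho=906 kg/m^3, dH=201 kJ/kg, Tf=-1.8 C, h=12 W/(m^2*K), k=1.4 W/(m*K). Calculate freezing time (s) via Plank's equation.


dT = -1.8 - (-26) = 24.2 K
term1 = a/(2h) = 0.07/(2*12) = 0.002916666667
term2 = a^2/(8k) = 0.07^2/(8*1.4) = 0.0004375
t = rho*dH*1000/dT * (term1 + term2)
t = 906*201*1000/24.2 * (0.002916666667 + 0.0004375)
t = 25240 s

25240


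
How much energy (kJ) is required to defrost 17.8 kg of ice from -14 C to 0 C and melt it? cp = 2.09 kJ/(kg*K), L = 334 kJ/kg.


Sensible heat = cp * dT = 2.09 * 14 = 29.26 kJ/kg
Total per kg = 29.26 + 334 = 363.26 kJ/kg
Q = m * total = 17.8 * 363.26
Q = 6466.0 kJ

6466.0


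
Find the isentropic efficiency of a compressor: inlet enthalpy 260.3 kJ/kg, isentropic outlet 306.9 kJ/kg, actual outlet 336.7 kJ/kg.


dh_ideal = 306.9 - 260.3 = 46.6 kJ/kg
dh_actual = 336.7 - 260.3 = 76.4 kJ/kg
eta_s = dh_ideal / dh_actual = 46.6 / 76.4
eta_s = 0.6099

0.6099


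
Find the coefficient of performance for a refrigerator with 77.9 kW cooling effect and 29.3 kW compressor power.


COP = Q_evap / W
COP = 77.9 / 29.3
COP = 2.659

2.659


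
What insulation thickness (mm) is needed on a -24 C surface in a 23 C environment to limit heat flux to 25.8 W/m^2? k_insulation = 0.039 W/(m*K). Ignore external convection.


dT = 23 - (-24) = 47 K
thickness = k * dT / q_max * 1000
thickness = 0.039 * 47 / 25.8 * 1000
thickness = 71.0 mm

71.0


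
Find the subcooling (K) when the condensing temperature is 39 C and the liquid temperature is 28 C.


Subcooling = T_cond - T_liquid
Subcooling = 39 - 28
Subcooling = 11 K

11


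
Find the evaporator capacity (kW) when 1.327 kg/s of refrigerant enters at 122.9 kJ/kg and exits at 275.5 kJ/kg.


dh = 275.5 - 122.9 = 152.6 kJ/kg
Q_evap = m_dot * dh = 1.327 * 152.6
Q_evap = 202.5 kW

202.5


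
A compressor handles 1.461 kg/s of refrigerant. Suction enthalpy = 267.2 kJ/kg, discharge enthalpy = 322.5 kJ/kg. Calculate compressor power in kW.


dh = 322.5 - 267.2 = 55.3 kJ/kg
W = m_dot * dh = 1.461 * 55.3 = 80.79 kW

80.79


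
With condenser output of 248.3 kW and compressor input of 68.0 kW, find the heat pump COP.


COP_hp = Q_cond / W
COP_hp = 248.3 / 68.0
COP_hp = 3.651

3.651


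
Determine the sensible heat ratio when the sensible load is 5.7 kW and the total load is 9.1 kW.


SHR = Q_sensible / Q_total
SHR = 5.7 / 9.1
SHR = 0.626

0.626


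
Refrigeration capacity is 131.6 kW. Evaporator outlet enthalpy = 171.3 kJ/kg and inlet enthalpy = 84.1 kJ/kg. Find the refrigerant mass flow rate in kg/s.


dh = 171.3 - 84.1 = 87.2 kJ/kg
m_dot = Q / dh = 131.6 / 87.2 = 1.5092 kg/s

1.5092


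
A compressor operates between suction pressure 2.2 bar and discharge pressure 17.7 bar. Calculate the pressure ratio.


PR = P_high / P_low
PR = 17.7 / 2.2
PR = 8.045

8.045


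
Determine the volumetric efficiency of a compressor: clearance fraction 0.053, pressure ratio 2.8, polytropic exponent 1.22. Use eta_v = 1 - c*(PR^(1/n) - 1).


PR^(1/n) = 2.8^(1/1.22) = 2.32553552
eta_v = 1 - 0.053 * (2.32553552 - 1)
eta_v = 0.9297

0.9297


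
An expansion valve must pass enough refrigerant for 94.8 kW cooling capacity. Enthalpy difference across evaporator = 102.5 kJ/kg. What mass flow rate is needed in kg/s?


m_dot = Q / dh
m_dot = 94.8 / 102.5
m_dot = 0.9249 kg/s

0.9249


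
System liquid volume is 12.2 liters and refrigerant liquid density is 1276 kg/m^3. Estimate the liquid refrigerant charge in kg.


Charge = V * rho / 1000
Charge = 12.2 * 1276 / 1000
Charge = 15.57 kg

15.57


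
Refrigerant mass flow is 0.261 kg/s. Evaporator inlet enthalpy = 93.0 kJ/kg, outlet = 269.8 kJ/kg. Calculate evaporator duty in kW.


dh = 269.8 - 93.0 = 176.8 kJ/kg
Q_evap = m_dot * dh = 0.261 * 176.8
Q_evap = 46.14 kW

46.14


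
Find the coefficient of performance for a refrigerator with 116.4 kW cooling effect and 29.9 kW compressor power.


COP = Q_evap / W
COP = 116.4 / 29.9
COP = 3.893

3.893


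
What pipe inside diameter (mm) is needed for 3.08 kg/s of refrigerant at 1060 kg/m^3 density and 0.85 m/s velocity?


A = m_dot / (rho * v) = 3.08 / (1060 * 0.85) = 0.003418423973 m^2
d = sqrt(4*A/pi) * 1000
d = 66.0 mm

66.0


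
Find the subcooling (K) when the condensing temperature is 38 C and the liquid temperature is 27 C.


Subcooling = T_cond - T_liquid
Subcooling = 38 - 27
Subcooling = 11 K

11


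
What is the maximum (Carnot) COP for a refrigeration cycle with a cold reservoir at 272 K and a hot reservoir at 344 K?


dT = 344 - 272 = 72 K
COP_carnot = T_cold / dT = 272 / 72
COP_carnot = 3.778

3.778


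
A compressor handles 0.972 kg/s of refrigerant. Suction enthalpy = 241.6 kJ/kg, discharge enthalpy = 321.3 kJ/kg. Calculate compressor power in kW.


dh = 321.3 - 241.6 = 79.7 kJ/kg
W = m_dot * dh = 0.972 * 79.7 = 77.47 kW

77.47


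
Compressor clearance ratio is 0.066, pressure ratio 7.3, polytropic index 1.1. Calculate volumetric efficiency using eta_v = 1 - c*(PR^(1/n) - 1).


PR^(1/n) = 7.3^(1/1.1) = 6.09310923
eta_v = 1 - 0.066 * (6.09310923 - 1)
eta_v = 0.6639

0.6639


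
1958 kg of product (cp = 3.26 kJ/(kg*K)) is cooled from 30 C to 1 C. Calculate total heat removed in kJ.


dT = 30 - (1) = 29 K
Q = m * cp * dT = 1958 * 3.26 * 29
Q = 185109 kJ

185109


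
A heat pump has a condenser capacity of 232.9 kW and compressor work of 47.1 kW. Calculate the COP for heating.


COP_hp = Q_cond / W
COP_hp = 232.9 / 47.1
COP_hp = 4.945

4.945


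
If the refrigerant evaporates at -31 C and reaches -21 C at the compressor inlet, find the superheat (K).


Superheat = T_suction - T_evap
Superheat = -21 - (-31)
Superheat = 10 K

10


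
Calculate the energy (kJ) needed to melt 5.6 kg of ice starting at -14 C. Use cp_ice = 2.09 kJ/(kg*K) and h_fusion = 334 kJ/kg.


Sensible heat = cp * dT = 2.09 * 14 = 29.26 kJ/kg
Total per kg = 29.26 + 334 = 363.26 kJ/kg
Q = m * total = 5.6 * 363.26
Q = 2034.3 kJ

2034.3


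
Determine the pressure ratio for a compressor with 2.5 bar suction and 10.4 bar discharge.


PR = P_high / P_low
PR = 10.4 / 2.5
PR = 4.16

4.16


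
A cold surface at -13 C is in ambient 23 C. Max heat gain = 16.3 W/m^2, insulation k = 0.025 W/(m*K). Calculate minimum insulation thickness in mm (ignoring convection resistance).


dT = 23 - (-13) = 36 K
thickness = k * dT / q_max * 1000
thickness = 0.025 * 36 / 16.3 * 1000
thickness = 55.2 mm

55.2


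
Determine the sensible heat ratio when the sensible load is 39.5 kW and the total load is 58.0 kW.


SHR = Q_sensible / Q_total
SHR = 39.5 / 58.0
SHR = 0.681

0.681


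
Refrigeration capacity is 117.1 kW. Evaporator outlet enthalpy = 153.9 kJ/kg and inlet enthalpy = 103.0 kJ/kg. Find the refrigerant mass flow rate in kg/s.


dh = 153.9 - 103.0 = 50.9 kJ/kg
m_dot = Q / dh = 117.1 / 50.9 = 2.3006 kg/s

2.3006


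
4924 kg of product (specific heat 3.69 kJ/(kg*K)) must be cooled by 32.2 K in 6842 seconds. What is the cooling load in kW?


Q = m * cp * dT / t
Q = 4924 * 3.69 * 32.2 / 6842
Q = 85.51 kW

85.51


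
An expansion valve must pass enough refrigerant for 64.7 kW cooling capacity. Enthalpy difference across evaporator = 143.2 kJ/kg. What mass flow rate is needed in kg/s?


m_dot = Q / dh
m_dot = 64.7 / 143.2
m_dot = 0.4518 kg/s

0.4518


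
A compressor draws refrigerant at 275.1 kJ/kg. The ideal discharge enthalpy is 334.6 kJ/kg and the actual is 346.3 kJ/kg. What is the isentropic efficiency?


dh_ideal = 334.6 - 275.1 = 59.5 kJ/kg
dh_actual = 346.3 - 275.1 = 71.2 kJ/kg
eta_s = dh_ideal / dh_actual = 59.5 / 71.2
eta_s = 0.8357

0.8357


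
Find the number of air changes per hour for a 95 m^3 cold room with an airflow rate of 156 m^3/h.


ACH = flow / volume
ACH = 156 / 95
ACH = 1.642

1.642


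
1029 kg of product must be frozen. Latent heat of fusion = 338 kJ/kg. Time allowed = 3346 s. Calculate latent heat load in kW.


Q_lat = m * h_fg / t
Q_lat = 1029 * 338 / 3346
Q_lat = 103.95 kW

103.95


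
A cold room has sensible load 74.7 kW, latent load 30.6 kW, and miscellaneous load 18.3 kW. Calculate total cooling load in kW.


Q_total = Q_s + Q_l + Q_misc
Q_total = 74.7 + 30.6 + 18.3
Q_total = 123.6 kW

123.6


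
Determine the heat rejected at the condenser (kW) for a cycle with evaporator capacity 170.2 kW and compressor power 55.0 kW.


Q_cond = Q_evap + W
Q_cond = 170.2 + 55.0
Q_cond = 225.2 kW

225.2


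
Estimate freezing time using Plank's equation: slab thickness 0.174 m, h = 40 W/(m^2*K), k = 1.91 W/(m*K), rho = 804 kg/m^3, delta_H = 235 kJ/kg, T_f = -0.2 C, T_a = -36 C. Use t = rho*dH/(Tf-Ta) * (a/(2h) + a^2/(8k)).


dT = -0.2 - (-36) = 35.8 K
term1 = a/(2h) = 0.174/(2*40) = 0.002175
term2 = a^2/(8k) = 0.174^2/(8*1.91) = 0.001981413613
t = rho*dH*1000/dT * (term1 + term2)
t = 804*235*1000/35.8 * (0.002175 + 0.001981413613)
t = 21936 s

21936


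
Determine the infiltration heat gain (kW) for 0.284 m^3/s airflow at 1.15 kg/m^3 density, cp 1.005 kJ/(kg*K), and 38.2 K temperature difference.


Q = V_dot * rho * cp * dT
Q = 0.284 * 1.15 * 1.005 * 38.2
Q = 12.539 kW

12.539


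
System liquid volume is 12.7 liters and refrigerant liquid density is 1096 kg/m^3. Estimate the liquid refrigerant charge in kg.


Charge = V * rho / 1000
Charge = 12.7 * 1096 / 1000
Charge = 13.92 kg

13.92


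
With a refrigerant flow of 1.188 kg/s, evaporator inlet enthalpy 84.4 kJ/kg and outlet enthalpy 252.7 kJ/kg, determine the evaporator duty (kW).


dh = 252.7 - 84.4 = 168.3 kJ/kg
Q_evap = m_dot * dh = 1.188 * 168.3
Q_evap = 199.94 kW

199.94


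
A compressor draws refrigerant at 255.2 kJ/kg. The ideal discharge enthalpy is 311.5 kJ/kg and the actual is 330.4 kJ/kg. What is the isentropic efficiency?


dh_ideal = 311.5 - 255.2 = 56.3 kJ/kg
dh_actual = 330.4 - 255.2 = 75.2 kJ/kg
eta_s = dh_ideal / dh_actual = 56.3 / 75.2
eta_s = 0.7487

0.7487


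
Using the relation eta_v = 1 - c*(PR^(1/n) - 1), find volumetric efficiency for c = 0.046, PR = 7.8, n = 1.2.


PR^(1/n) = 7.8^(1/1.2) = 5.53875518
eta_v = 1 - 0.046 * (5.53875518 - 1)
eta_v = 0.7912

0.7912


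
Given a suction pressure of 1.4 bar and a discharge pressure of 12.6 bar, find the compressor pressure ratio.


PR = P_high / P_low
PR = 12.6 / 1.4
PR = 9.0

9.0


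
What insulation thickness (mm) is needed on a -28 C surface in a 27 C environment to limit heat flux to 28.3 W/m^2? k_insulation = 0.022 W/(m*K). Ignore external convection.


dT = 27 - (-28) = 55 K
thickness = k * dT / q_max * 1000
thickness = 0.022 * 55 / 28.3 * 1000
thickness = 42.8 mm

42.8


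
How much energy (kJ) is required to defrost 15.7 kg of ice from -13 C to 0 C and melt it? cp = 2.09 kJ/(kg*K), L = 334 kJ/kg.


Sensible heat = cp * dT = 2.09 * 13 = 27.17 kJ/kg
Total per kg = 27.17 + 334 = 361.17 kJ/kg
Q = m * total = 15.7 * 361.17
Q = 5670.4 kJ

5670.4


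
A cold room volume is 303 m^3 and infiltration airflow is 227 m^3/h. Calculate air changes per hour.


ACH = flow / volume
ACH = 227 / 303
ACH = 0.749

0.749


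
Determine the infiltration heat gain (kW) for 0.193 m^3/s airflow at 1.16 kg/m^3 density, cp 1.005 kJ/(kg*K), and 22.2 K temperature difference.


Q = V_dot * rho * cp * dT
Q = 0.193 * 1.16 * 1.005 * 22.2
Q = 4.995 kW

4.995


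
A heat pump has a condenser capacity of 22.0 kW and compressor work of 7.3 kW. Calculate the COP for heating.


COP_hp = Q_cond / W
COP_hp = 22.0 / 7.3
COP_hp = 3.014

3.014


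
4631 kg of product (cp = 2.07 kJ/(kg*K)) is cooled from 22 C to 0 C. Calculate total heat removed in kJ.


dT = 22 - (0) = 22 K
Q = m * cp * dT = 4631 * 2.07 * 22
Q = 210896 kJ

210896


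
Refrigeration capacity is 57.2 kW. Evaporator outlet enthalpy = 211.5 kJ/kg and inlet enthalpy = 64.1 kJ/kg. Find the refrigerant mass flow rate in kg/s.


dh = 211.5 - 64.1 = 147.4 kJ/kg
m_dot = Q / dh = 57.2 / 147.4 = 0.3881 kg/s

0.3881


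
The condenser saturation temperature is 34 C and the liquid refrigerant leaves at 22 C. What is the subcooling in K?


Subcooling = T_cond - T_liquid
Subcooling = 34 - 22
Subcooling = 12 K

12


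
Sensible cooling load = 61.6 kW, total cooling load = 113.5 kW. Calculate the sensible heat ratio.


SHR = Q_sensible / Q_total
SHR = 61.6 / 113.5
SHR = 0.543

0.543


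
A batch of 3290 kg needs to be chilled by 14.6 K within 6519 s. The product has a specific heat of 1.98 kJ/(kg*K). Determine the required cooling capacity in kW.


Q = m * cp * dT / t
Q = 3290 * 1.98 * 14.6 / 6519
Q = 14.589 kW

14.589


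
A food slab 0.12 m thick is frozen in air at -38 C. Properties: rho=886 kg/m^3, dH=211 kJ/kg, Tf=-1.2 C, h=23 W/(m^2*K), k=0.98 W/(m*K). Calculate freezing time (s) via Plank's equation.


dT = -1.2 - (-38) = 36.8 K
term1 = a/(2h) = 0.12/(2*23) = 0.002608695652
term2 = a^2/(8k) = 0.12^2/(8*0.98) = 0.001836734694
t = rho*dH*1000/dT * (term1 + term2)
t = 886*211*1000/36.8 * (0.002608695652 + 0.001836734694)
t = 22583 s

22583


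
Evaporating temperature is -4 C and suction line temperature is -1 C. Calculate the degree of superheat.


Superheat = T_suction - T_evap
Superheat = -1 - (-4)
Superheat = 3 K

3


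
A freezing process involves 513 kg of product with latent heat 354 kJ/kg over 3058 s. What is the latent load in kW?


Q_lat = m * h_fg / t
Q_lat = 513 * 354 / 3058
Q_lat = 59.39 kW

59.39


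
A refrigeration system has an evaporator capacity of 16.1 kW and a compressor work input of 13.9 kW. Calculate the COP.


COP = Q_evap / W
COP = 16.1 / 13.9
COP = 1.158

1.158


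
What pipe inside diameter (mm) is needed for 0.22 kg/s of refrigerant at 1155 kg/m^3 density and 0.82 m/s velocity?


A = m_dot / (rho * v) = 0.22 / (1155 * 0.82) = 0.0002322880372 m^2
d = sqrt(4*A/pi) * 1000
d = 17.2 mm

17.2


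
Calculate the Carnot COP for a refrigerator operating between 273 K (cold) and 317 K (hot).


dT = 317 - 273 = 44 K
COP_carnot = T_cold / dT = 273 / 44
COP_carnot = 6.205

6.205


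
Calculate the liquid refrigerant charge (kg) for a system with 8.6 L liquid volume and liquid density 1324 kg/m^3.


Charge = V * rho / 1000
Charge = 8.6 * 1324 / 1000
Charge = 11.39 kg

11.39


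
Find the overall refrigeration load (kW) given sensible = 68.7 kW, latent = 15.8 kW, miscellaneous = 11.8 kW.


Q_total = Q_s + Q_l + Q_misc
Q_total = 68.7 + 15.8 + 11.8
Q_total = 96.3 kW

96.3


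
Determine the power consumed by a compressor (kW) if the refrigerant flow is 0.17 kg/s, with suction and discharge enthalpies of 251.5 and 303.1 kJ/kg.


dh = 303.1 - 251.5 = 51.6 kJ/kg
W = m_dot * dh = 0.17 * 51.6 = 8.77 kW

8.77


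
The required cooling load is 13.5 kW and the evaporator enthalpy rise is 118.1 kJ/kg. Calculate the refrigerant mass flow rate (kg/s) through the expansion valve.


m_dot = Q / dh
m_dot = 13.5 / 118.1
m_dot = 0.1143 kg/s

0.1143


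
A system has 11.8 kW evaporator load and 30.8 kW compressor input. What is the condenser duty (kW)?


Q_cond = Q_evap + W
Q_cond = 11.8 + 30.8
Q_cond = 42.6 kW

42.6


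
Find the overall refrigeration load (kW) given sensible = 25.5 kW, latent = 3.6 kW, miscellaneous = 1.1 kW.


Q_total = Q_s + Q_l + Q_misc
Q_total = 25.5 + 3.6 + 1.1
Q_total = 30.2 kW

30.2


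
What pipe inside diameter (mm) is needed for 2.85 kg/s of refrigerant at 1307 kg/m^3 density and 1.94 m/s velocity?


A = m_dot / (rho * v) = 2.85 / (1307 * 1.94) = 0.001124003187 m^2
d = sqrt(4*A/pi) * 1000
d = 37.8 mm

37.8


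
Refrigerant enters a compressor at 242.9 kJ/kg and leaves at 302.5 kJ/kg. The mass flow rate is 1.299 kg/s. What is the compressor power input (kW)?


dh = 302.5 - 242.9 = 59.6 kJ/kg
W = m_dot * dh = 1.299 * 59.6 = 77.42 kW

77.42


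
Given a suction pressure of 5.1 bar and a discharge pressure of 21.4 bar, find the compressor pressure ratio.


PR = P_high / P_low
PR = 21.4 / 5.1
PR = 4.196

4.196


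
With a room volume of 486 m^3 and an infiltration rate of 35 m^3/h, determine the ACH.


ACH = flow / volume
ACH = 35 / 486
ACH = 0.072

0.072


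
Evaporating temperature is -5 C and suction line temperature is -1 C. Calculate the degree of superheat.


Superheat = T_suction - T_evap
Superheat = -1 - (-5)
Superheat = 4 K

4


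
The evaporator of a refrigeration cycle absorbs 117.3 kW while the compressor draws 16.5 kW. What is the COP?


COP = Q_evap / W
COP = 117.3 / 16.5
COP = 7.109

7.109


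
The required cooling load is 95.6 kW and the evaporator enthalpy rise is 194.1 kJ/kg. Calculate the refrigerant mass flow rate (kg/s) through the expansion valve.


m_dot = Q / dh
m_dot = 95.6 / 194.1
m_dot = 0.4925 kg/s

0.4925


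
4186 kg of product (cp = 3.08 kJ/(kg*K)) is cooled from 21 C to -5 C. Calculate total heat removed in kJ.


dT = 21 - (-5) = 26 K
Q = m * cp * dT = 4186 * 3.08 * 26
Q = 335215 kJ

335215


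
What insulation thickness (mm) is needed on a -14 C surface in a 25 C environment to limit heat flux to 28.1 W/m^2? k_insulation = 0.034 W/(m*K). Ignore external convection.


dT = 25 - (-14) = 39 K
thickness = k * dT / q_max * 1000
thickness = 0.034 * 39 / 28.1 * 1000
thickness = 47.2 mm

47.2


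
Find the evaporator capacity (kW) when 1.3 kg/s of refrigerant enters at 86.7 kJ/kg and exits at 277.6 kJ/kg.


dh = 277.6 - 86.7 = 190.9 kJ/kg
Q_evap = m_dot * dh = 1.3 * 190.9
Q_evap = 248.17 kW

248.17


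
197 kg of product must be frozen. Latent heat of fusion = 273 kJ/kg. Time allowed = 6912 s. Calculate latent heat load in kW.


Q_lat = m * h_fg / t
Q_lat = 197 * 273 / 6912
Q_lat = 7.78 kW

7.78


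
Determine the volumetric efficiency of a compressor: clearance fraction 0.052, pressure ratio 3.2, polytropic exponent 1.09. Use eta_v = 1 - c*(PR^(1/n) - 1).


PR^(1/n) = 3.2^(1/1.09) = 2.90696864
eta_v = 1 - 0.052 * (2.90696864 - 1)
eta_v = 0.9008

0.9008


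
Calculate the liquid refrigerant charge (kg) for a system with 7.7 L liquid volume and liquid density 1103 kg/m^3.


Charge = V * rho / 1000
Charge = 7.7 * 1103 / 1000
Charge = 8.49 kg

8.49


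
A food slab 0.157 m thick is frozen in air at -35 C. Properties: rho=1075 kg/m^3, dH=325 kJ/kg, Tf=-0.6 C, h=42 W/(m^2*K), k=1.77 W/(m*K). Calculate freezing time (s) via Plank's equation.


dT = -0.6 - (-35) = 34.4 K
term1 = a/(2h) = 0.157/(2*42) = 0.001869047619
term2 = a^2/(8k) = 0.157^2/(8*1.77) = 0.001740748588
t = rho*dH*1000/dT * (term1 + term2)
t = 1075*325*1000/34.4 * (0.001869047619 + 0.001740748588)
t = 36662 s

36662


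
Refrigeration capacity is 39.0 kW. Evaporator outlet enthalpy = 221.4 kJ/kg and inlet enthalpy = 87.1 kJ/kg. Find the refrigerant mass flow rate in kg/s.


dh = 221.4 - 87.1 = 134.3 kJ/kg
m_dot = Q / dh = 39.0 / 134.3 = 0.2904 kg/s

0.2904


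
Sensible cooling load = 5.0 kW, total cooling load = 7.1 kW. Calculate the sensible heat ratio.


SHR = Q_sensible / Q_total
SHR = 5.0 / 7.1
SHR = 0.704

0.704


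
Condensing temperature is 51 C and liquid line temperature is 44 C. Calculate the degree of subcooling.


Subcooling = T_cond - T_liquid
Subcooling = 51 - 44
Subcooling = 7 K

7


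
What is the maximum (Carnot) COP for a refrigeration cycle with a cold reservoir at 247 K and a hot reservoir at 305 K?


dT = 305 - 247 = 58 K
COP_carnot = T_cold / dT = 247 / 58
COP_carnot = 4.259

4.259


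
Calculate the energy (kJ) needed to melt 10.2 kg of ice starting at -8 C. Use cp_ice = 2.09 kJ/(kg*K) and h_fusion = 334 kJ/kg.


Sensible heat = cp * dT = 2.09 * 8 = 16.72 kJ/kg
Total per kg = 16.72 + 334 = 350.72 kJ/kg
Q = m * total = 10.2 * 350.72
Q = 3577.3 kJ

3577.3


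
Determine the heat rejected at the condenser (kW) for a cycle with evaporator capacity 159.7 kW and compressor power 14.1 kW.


Q_cond = Q_evap + W
Q_cond = 159.7 + 14.1
Q_cond = 173.8 kW

173.8


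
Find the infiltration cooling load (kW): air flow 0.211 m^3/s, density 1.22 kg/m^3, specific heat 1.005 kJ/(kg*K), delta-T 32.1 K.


Q = V_dot * rho * cp * dT
Q = 0.211 * 1.22 * 1.005 * 32.1
Q = 8.304 kW

8.304


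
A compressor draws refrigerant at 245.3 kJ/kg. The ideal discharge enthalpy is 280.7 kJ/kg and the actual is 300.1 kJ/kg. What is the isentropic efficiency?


dh_ideal = 280.7 - 245.3 = 35.4 kJ/kg
dh_actual = 300.1 - 245.3 = 54.8 kJ/kg
eta_s = dh_ideal / dh_actual = 35.4 / 54.8
eta_s = 0.646

0.646


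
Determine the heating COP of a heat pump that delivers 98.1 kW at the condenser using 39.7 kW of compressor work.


COP_hp = Q_cond / W
COP_hp = 98.1 / 39.7
COP_hp = 2.471

2.471


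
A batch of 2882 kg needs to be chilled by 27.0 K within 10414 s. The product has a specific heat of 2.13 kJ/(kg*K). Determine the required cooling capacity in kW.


Q = m * cp * dT / t
Q = 2882 * 2.13 * 27.0 / 10414
Q = 15.915 kW

15.915


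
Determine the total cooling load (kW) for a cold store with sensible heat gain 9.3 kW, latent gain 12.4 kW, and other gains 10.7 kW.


Q_total = Q_s + Q_l + Q_misc
Q_total = 9.3 + 12.4 + 10.7
Q_total = 32.4 kW

32.4


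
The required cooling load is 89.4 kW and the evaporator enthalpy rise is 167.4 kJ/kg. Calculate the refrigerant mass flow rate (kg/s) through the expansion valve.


m_dot = Q / dh
m_dot = 89.4 / 167.4
m_dot = 0.5341 kg/s

0.5341


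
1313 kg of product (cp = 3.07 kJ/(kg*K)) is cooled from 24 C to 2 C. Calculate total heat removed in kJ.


dT = 24 - (2) = 22 K
Q = m * cp * dT = 1313 * 3.07 * 22
Q = 88680 kJ

88680


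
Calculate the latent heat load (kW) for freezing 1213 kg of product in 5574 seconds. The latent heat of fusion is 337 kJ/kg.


Q_lat = m * h_fg / t
Q_lat = 1213 * 337 / 5574
Q_lat = 73.34 kW

73.34


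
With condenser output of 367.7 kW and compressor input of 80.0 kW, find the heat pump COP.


COP_hp = Q_cond / W
COP_hp = 367.7 / 80.0
COP_hp = 4.596

4.596


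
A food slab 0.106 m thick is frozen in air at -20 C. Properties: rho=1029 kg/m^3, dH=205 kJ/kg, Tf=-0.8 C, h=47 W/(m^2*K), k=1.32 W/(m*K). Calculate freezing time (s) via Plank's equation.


dT = -0.8 - (-20) = 19.2 K
term1 = a/(2h) = 0.106/(2*47) = 0.001127659574
term2 = a^2/(8k) = 0.106^2/(8*1.32) = 0.001064015152
t = rho*dH*1000/dT * (term1 + term2)
t = 1029*205*1000/19.2 * (0.001127659574 + 0.001064015152)
t = 24079 s

24079


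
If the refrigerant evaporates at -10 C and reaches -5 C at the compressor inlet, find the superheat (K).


Superheat = T_suction - T_evap
Superheat = -5 - (-10)
Superheat = 5 K

5


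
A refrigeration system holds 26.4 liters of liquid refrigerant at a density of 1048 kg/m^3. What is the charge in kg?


Charge = V * rho / 1000
Charge = 26.4 * 1048 / 1000
Charge = 27.67 kg

27.67


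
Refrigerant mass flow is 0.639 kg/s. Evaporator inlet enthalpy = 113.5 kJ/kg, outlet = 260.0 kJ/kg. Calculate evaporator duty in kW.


dh = 260.0 - 113.5 = 146.5 kJ/kg
Q_evap = m_dot * dh = 0.639 * 146.5
Q_evap = 93.61 kW

93.61


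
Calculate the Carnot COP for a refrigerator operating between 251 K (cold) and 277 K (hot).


dT = 277 - 251 = 26 K
COP_carnot = T_cold / dT = 251 / 26
COP_carnot = 9.654

9.654


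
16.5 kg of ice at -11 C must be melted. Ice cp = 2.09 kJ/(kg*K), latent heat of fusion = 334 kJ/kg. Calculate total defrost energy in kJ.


Sensible heat = cp * dT = 2.09 * 11 = 22.99 kJ/kg
Total per kg = 22.99 + 334 = 356.99 kJ/kg
Q = m * total = 16.5 * 356.99
Q = 5890.3 kJ

5890.3


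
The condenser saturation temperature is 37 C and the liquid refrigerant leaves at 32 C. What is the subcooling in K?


Subcooling = T_cond - T_liquid
Subcooling = 37 - 32
Subcooling = 5 K

5


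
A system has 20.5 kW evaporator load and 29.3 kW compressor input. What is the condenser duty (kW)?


Q_cond = Q_evap + W
Q_cond = 20.5 + 29.3
Q_cond = 49.8 kW

49.8


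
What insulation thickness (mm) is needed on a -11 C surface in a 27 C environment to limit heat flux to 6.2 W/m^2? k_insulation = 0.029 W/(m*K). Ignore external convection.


dT = 27 - (-11) = 38 K
thickness = k * dT / q_max * 1000
thickness = 0.029 * 38 / 6.2 * 1000
thickness = 177.7 mm

177.7


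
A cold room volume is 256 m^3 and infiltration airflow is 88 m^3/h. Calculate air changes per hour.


ACH = flow / volume
ACH = 88 / 256
ACH = 0.344

0.344


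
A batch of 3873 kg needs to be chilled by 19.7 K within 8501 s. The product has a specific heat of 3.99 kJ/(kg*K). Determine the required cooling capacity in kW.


Q = m * cp * dT / t
Q = 3873 * 3.99 * 19.7 / 8501
Q = 35.811 kW

35.811


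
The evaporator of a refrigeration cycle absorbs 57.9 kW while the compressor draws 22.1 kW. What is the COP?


COP = Q_evap / W
COP = 57.9 / 22.1
COP = 2.62

2.62


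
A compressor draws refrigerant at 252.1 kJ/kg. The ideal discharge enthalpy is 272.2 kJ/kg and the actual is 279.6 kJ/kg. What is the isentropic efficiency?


dh_ideal = 272.2 - 252.1 = 20.1 kJ/kg
dh_actual = 279.6 - 252.1 = 27.5 kJ/kg
eta_s = dh_ideal / dh_actual = 20.1 / 27.5
eta_s = 0.7309

0.7309


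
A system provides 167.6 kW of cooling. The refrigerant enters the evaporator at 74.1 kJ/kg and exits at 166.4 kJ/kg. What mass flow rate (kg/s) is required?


dh = 166.4 - 74.1 = 92.3 kJ/kg
m_dot = Q / dh = 167.6 / 92.3 = 1.8158 kg/s

1.8158


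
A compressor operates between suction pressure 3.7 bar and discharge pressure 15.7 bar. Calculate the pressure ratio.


PR = P_high / P_low
PR = 15.7 / 3.7
PR = 4.243

4.243


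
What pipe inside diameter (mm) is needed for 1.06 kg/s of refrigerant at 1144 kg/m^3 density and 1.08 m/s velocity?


A = m_dot / (rho * v) = 1.06 / (1144 * 1.08) = 0.0008579383579 m^2
d = sqrt(4*A/pi) * 1000
d = 33.1 mm

33.1


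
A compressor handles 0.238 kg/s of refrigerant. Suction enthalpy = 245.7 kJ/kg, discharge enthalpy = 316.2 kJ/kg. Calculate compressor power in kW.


dh = 316.2 - 245.7 = 70.5 kJ/kg
W = m_dot * dh = 0.238 * 70.5 = 16.78 kW

16.78


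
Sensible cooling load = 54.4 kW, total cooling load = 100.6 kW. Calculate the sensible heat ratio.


SHR = Q_sensible / Q_total
SHR = 54.4 / 100.6
SHR = 0.541

0.541


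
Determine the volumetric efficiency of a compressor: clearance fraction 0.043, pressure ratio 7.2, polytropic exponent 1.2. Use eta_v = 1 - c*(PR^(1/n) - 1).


PR^(1/n) = 7.2^(1/1.2) = 5.18135975
eta_v = 1 - 0.043 * (5.18135975 - 1)
eta_v = 0.8202

0.8202


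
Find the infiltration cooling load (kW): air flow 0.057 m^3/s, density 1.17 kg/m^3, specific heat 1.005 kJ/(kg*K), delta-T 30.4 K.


Q = V_dot * rho * cp * dT
Q = 0.057 * 1.17 * 1.005 * 30.4
Q = 2.038 kW

2.038


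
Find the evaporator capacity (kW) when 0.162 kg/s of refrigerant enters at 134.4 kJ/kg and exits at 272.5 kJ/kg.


dh = 272.5 - 134.4 = 138.1 kJ/kg
Q_evap = m_dot * dh = 0.162 * 138.1
Q_evap = 22.37 kW

22.37


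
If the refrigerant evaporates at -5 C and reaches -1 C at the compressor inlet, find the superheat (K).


Superheat = T_suction - T_evap
Superheat = -1 - (-5)
Superheat = 4 K

4


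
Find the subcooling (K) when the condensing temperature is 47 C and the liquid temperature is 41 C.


Subcooling = T_cond - T_liquid
Subcooling = 47 - 41
Subcooling = 6 K

6


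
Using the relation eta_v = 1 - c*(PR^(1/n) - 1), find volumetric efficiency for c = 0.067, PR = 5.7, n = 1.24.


PR^(1/n) = 5.7^(1/1.24) = 4.06983213
eta_v = 1 - 0.067 * (4.06983213 - 1)
eta_v = 0.7943

0.7943


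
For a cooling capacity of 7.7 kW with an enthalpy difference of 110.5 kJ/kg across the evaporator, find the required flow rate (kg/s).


m_dot = Q / dh
m_dot = 7.7 / 110.5
m_dot = 0.0697 kg/s

0.0697


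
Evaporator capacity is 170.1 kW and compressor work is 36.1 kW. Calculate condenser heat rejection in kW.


Q_cond = Q_evap + W
Q_cond = 170.1 + 36.1
Q_cond = 206.2 kW

206.2


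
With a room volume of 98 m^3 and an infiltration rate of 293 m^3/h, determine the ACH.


ACH = flow / volume
ACH = 293 / 98
ACH = 2.99

2.99


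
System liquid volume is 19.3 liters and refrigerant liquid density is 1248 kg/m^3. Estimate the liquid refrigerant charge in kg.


Charge = V * rho / 1000
Charge = 19.3 * 1248 / 1000
Charge = 24.09 kg

24.09


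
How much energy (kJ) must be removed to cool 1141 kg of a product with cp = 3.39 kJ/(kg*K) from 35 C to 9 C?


dT = 35 - (9) = 26 K
Q = m * cp * dT = 1141 * 3.39 * 26
Q = 100568 kJ

100568


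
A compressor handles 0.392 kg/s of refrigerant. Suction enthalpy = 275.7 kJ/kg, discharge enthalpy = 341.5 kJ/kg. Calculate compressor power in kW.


dh = 341.5 - 275.7 = 65.8 kJ/kg
W = m_dot * dh = 0.392 * 65.8 = 25.79 kW

25.79
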